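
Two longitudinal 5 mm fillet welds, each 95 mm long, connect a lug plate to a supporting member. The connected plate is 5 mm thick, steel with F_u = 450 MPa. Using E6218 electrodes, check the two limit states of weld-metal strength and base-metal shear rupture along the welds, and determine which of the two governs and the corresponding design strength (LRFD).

E62XX → F_EXX = 620 MPa.
t_e = 0.707 × 5 = 3.535 mm; L = 190 mm.
Weld metal: φR_n = 0.75 × 0.6 × 620 × 3.535 × 190 × 10⁻³ = 187.4 kN.
Base metal (shear rupture): φR_n = 0.75 × 0.6 × 450 × 5 × 190 × 10⁻³ = 192.4 kN.
Governing: weld metal.

φR_n ≈ 187 kN (weld metal governs)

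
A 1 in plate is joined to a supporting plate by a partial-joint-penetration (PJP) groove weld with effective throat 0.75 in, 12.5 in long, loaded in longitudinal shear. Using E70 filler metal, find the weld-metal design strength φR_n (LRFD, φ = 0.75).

E70XX → F_EXX = 70 ksi.
Effective throat (given) t_e = 0.75 in.
A_we = 0.75 × 12.5 = 9.375 in².
F_nw = 0.6 F_EXX = 42 ksi.
φR_n = 0.75 × 42 × 9.375 = 295.3 kip.

φR_n ≈ 295 kip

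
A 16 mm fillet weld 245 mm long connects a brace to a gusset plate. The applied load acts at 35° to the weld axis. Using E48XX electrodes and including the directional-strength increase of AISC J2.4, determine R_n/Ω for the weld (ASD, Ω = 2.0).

E48XX → F_EXX = 480 MPa.
t_e = 0.707 × 16 = 11.31 mm; A_we = 11.31 × 245 = 2771 mm².
Directional factor: 1.0 + 0.5 sin^1.5(35°) = 1.217.
F_nw = 0.6 × 480 × 1.217 = 350.6 MPa.
R_n/Ω = (350.6 × 2771) / 2.0 × 10⁻³ = 485.8 kN.

R_n/Ω ≈ 486 kN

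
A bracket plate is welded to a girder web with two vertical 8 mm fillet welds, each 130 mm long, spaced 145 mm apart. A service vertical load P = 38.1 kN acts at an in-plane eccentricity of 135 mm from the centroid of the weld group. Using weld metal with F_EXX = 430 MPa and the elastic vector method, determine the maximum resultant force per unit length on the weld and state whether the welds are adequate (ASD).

Total weld length L_w = 260 mm. Treat welds as unit-width lines.
Polar moment about centroid: J = 2[d³/12 + d(b/2)²] = 2[130³/12 + 130×72.5²] = 1733000 mm³.
Direct shear f_v = P/L_w = 38.1×10³ / 260 = 146.5 N/mm (vertical).
Torsion M = P·e = 38.1×10³ × 135 = 5143500 N·mm.
Critical point at (x, y) = (72.5, 65) from centroid. f_tx = M·y/J = 192.9 N/mm; f_ty = M·x/J = 215.2 N/mm.
Resultant f_max = √[f_tx² + (f_v + f_ty)²] = √[192.9² + (146.5 + 215.2)²] = 410 N/mm.
Capacity per unit length: r_n/Ω = (1/2.0) × 0.6 × 430 × (0.707 × 8) = 729.6 N/mm.
410 ≤ 729.6 → adequate.

f_max ≈ 410 N/mm; adequate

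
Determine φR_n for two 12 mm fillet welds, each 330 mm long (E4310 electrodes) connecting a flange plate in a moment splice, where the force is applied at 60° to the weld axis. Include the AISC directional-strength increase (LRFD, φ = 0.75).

E43XX → F_EXX = 430 MPa.
t_e = 0.707 × 12 = 8.484 mm; A_we = 8.484 × 660 = 5599 mm².
Directional factor: 1.0 + 0.5 sin^1.5(60°) = 1.403.
F_nw = 0.6 × 430 × 1.403 = 362 MPa.
φR_n = 0.75 × 362 × 5599 × 10⁻³ = 1520 kN.

φR_n ≈ 1520 kN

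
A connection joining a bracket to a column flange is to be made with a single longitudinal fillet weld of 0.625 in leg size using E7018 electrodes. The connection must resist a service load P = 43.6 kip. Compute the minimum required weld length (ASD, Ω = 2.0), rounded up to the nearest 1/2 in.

E70XX → F_EXX = 70 ksi.
Throat t_e = 0.707 × 0.625 = 0.4419 in.
r_n/Ω = (0.6 × 70 × 0.4419) / 2.0 = 9.279 kip/in.
L_req = P / (r_n/Ω) = 43.6 / 9.279 = 4.699 in total.
Round up → use L = 5 in.

L = 5 in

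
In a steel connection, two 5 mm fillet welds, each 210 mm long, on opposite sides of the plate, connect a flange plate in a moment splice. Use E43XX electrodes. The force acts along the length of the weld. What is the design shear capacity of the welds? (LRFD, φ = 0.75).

φR_n ≈ 287 kN

E43XX → F_EXX = 430 MPa.
Effective throat t_e = 0.707 × 5 = 3.535 mm.
Total length L = 420 mm; A_we = 3.535 × 420 = 1485 mm².
F_nw = 0.6 F_EXX = 0.6 × 430 = 258 MPa.
φR_n = 0.75 × 258 × 1485 × 10⁻³ = 287.3 kN.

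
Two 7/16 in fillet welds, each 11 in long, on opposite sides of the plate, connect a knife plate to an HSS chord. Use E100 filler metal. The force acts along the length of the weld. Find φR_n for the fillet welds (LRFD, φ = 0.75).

φR_n ≈ 306 kip

E100XX → F_EXX = 100 ksi.
Effective throat t_e = 0.707 × 0.4375 = 0.3093 in.
Total length L = 22 in; A_we = 0.3093 × 22 = 6.805 in².
F_nw = 0.6 F_EXX = 0.6 × 100 = 60 ksi.
φR_n = 0.75 × 60 × 6.805 = 306.2 kip.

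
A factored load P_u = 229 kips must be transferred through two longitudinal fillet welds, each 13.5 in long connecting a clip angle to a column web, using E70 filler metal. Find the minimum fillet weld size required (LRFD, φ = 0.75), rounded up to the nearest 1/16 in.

E70XX → F_EXX = 70 ksi.
Total weld length L = 27 in.
Required throat t_e = P_u / (φ × 0.6 F_EXX × L) = 229 / (0.75 × 0.6 × 70 × 27) = 0.2693 in.
Required leg w = t_e / 0.707 = 0.3808 in → use 7/16 in.

w = 7/16 in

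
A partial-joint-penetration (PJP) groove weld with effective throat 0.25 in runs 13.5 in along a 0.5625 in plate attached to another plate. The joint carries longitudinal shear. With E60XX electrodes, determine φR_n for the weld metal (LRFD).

φR_n ≈ 91.1 kip

E60XX → F_EXX = 60 ksi.
Effective throat (given) t_e = 0.25 in.
A_we = 0.25 × 13.5 = 3.375 in².
F_nw = 0.6 F_EXX = 36 ksi.
φR_n = 0.75 × 36 × 3.375 = 91.12 kip.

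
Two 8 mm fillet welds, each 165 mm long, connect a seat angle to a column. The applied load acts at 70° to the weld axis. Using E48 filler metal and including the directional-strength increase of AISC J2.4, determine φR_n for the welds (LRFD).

E48XX → F_EXX = 480 MPa.
t_e = 0.707 × 8 = 5.656 mm; A_we = 5.656 × 330 = 1866 mm².
Directional factor: 1.0 + 0.5 sin^1.5(70°) = 1.455.
F_nw = 0.6 × 480 × 1.455 = 419.2 MPa.
φR_n = 0.75 × 419.2 × 1866 × 10⁻³ = 586.8 kN.

φR_n ≈ 587 kN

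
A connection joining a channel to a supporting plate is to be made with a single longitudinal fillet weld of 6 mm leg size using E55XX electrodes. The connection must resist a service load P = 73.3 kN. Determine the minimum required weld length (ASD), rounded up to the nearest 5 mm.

E55XX → F_EXX = 550 MPa.
Throat t_e = 0.707 × 6 = 4.242 mm.
r_n/Ω = (0.6 × 550 × 4.242) / 2.0 = 699.9 N/mm = 0.6999 kN/mm.
L_req = P / (r_n/Ω) = 73.3 / 0.6999 = 104.7 mm total.
Round up → use L = 105 mm.

L = 105 mm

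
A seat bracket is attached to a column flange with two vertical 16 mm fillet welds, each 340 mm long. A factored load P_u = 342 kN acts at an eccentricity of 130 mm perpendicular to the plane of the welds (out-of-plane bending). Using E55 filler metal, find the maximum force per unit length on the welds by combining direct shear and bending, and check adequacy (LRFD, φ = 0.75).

E55XX → F_EXX = 550 MPa.
L_w = 2 × 340 = 680 mm; section modulus (unit throat) S = 2 × L²/6 = 38530 mm².
Direct shear f_v = P/L_w = 342×10³/680 = 502.9 N/mm.
Moment M = P × e = 342×10³ × 130 = 44460000 N·mm; bending f_b = M/S = 1154 N/mm.
f_max = √(f_v² + f_b²) = √(502.9² + 1154²) = 1259 N/mm.
φr_n = 0.75 × 0.6 × 550 × (0.707 × 16) = 2800 N/mm → adequate.

f_max ≈ 1260 N/mm; adequate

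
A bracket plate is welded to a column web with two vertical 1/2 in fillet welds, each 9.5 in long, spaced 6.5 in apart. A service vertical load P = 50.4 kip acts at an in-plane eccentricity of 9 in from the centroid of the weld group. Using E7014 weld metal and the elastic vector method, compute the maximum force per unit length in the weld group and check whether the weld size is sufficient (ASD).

f_max ≈ 9.36 kip/in; NOT adequate

E70XX → F_EXX = 70 ksi.
Total weld length L_w = 19 in. Treat welds as unit-width lines.
Polar moment about centroid: J = 2[d³/12 + d(b/2)²] = 2[9.5³/12 + 9.5×3.25²] = 343.6 in³.
Direct shear f_v = P/L_w = 50.4 / 19 = 2.653 kip/in (vertical).
Torsion M = P·e = 50.4 × 9 = 453.6 kip·in.
Critical point at (x, y) = (3.25, 4.75) from centroid. f_tx = M·y/J = 6.271 kip/in; f_ty = M·x/J = 4.291 kip/in.
Resultant f_max = √[f_tx² + (f_v + f_ty)²] = √[6.271² + (2.653 + 4.291)²] = 9.356 kip/in.
Capacity per unit length: r_n/Ω = (1/2.0) × 0.6 × 70 × (0.707 × 0.5) = 7.423 kip/in.
9.356 > 7.423 → NOT adequate.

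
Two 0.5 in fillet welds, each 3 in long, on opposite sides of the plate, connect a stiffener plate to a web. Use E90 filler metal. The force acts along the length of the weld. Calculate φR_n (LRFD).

φR_n ≈ 85.9 kip

E90XX → F_EXX = 90 ksi.
Effective throat t_e = 0.707 × 0.5 = 0.3535 in.
Total length L = 6 in; A_we = 0.3535 × 6 = 2.121 in².
F_nw = 0.6 F_EXX = 0.6 × 90 = 54 ksi.
φR_n = 0.75 × 54 × 2.121 = 85.9 kip.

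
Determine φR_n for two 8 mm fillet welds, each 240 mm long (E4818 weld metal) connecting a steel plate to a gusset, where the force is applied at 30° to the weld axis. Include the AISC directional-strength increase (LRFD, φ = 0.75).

E48XX → F_EXX = 480 MPa.
t_e = 0.707 × 8 = 5.656 mm; A_we = 5.656 × 480 = 2715 mm².
Directional factor: 1.0 + 0.5 sin^1.5(30°) = 1.177.
F_nw = 0.6 × 480 × 1.177 = 338.9 MPa.
φR_n = 0.75 × 338.9 × 2715 × 10⁻³ = 690.1 kN.

φR_n ≈ 690 kN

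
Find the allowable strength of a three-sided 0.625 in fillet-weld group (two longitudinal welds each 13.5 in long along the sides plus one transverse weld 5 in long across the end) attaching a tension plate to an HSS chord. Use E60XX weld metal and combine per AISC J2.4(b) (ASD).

E60XX → F_EXX = 60 ksi.
t_e = 0.707 × 0.625 = 0.4419 in.
R_nwl = 0.6 × 60 × 0.4419 × 27 = 429.5 kips (longitudinal, 2 welds).
R_nwt = 0.6 × 60 × 0.4419 × 5 = 79.54 kips (transverse, base value).
(i) R_nwl + R_nwt = 509 kips; (ii) 0.85 R_nwl + 1.5 R_nwt = 484.4 kips.
R_n = max = 509 kips [governs: (i)]; R_n/Ω = 254.5 kips.

R_n/Ω ≈ 255 kips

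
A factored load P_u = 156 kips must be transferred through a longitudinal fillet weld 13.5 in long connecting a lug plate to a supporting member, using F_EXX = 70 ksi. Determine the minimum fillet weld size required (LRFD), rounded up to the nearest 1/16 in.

w = 9/16 in

Total weld length L = 13.5 in.
Required throat t_e = P_u / (φ × 0.6 F_EXX × L) = 156 / (0.75 × 0.6 × 70 × 13.5) = 0.3668 in.
Required leg w = t_e / 0.707 = 0.5189 in → use 9/16 in.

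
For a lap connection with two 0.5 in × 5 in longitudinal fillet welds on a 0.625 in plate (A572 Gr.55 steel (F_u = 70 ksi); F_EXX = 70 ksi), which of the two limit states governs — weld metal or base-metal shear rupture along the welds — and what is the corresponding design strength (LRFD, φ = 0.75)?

t_e = 0.707 × 0.5 = 0.3535 in; L = 10 in.
Weld metal: φR_n = 0.75 × 0.6 × 70 × 0.3535 × 10 = 111.4 kip.
Base metal (shear rupture): φR_n = 0.75 × 0.6 × 70 × 0.625 × 10 = 196.9 kip.
Governing: weld metal.

φR_n ≈ 111 kip (weld metal governs)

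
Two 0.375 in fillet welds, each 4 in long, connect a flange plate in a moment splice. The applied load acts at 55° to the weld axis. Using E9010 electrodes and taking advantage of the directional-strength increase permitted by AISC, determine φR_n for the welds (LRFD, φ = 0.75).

E90XX → F_EXX = 90 ksi.
t_e = 0.707 × 0.375 = 0.2651 in; A_we = 0.2651 × 8 = 2.121 in².
Directional factor: 1.0 + 0.5 sin^1.5(55°) = 1.371.
F_nw = 0.6 × 90 × 1.371 = 74.02 ksi.
φR_n = 0.75 × 74.02 × 2.121 = 117.7 kip.

φR_n ≈ 118 kip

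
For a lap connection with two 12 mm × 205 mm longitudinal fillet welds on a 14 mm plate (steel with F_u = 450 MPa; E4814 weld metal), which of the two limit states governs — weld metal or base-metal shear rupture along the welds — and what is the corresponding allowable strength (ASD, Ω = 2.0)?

R_n/Ω ≈ 501 kN (weld metal governs)

E48XX → F_EXX = 480 MPa.
t_e = 0.707 × 12 = 8.484 mm; L = 410 mm.
Weld metal: R_n/Ω = (1/2.0) × 0.6 × 480 × 8.484 × 410 × 10⁻³ = 500.9 kN.
Base metal (shear rupture): R_n/Ω = (1/2.0) × 0.6 × 450 × 14 × 410 × 10⁻³ = 774.9 kN.
Governing: weld metal.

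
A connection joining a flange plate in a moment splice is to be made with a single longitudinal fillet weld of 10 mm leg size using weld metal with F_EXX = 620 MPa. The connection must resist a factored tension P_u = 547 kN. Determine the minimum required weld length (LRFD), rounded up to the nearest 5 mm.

Throat t_e = 0.707 × 10 = 7.07 mm.
φr_n = 0.75 × 0.6 × 620 × 7.07 × 10⁻³ = 1.973 kN/mm.
L_req = P_u / φr_n = 547 / 1.973 = 277.3 mm total.
Round up → use L = 280 mm.

L = 280 mm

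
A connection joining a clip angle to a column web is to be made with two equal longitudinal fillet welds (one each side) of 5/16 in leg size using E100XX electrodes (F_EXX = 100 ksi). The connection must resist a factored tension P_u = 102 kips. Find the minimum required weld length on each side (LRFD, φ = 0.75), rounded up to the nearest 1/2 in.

L = 5.5 in on each side

Throat t_e = 0.707 × 0.3125 = 0.2209 in.
φr_n = 0.75 × 0.6 × 100 × 0.2209 = 9.942 kips/in.
L_req = P_u / φr_n = 102 / 9.942 = 10.26 in total.
Per side: 10.26 / 2 = 5.13 in.
Round up → use L = 5.5 in on each side.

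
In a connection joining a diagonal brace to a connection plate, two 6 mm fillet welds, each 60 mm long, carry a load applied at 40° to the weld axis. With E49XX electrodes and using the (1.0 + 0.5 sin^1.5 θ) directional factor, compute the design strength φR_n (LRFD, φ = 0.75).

φR_n ≈ 141 kN

E49XX → F_EXX = 490 MPa.
t_e = 0.707 × 6 = 4.242 mm; A_we = 4.242 × 120 = 509 mm².
Directional factor: 1.0 + 0.5 sin^1.5(40°) = 1.258.
F_nw = 0.6 × 490 × 1.258 = 369.8 MPa.
φR_n = 0.75 × 369.8 × 509 × 10⁻³ = 141.2 kN.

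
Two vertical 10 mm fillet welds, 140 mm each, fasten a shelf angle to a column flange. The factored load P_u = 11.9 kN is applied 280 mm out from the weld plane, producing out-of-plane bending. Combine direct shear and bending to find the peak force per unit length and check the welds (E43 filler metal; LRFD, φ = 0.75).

E43XX → F_EXX = 430 MPa.
L_w = 2 × 140 = 280 mm; section modulus (unit throat) S = 2 × L²/6 = 6533 mm².
Direct shear f_v = P/L_w = 11.9×10³/280 = 42.5 N/mm.
Moment M = P × e = 11.9×10³ × 280 = 3332000 N·mm; bending f_b = M/S = 510 N/mm.
f_max = √(f_v² + f_b²) = √(42.5² + 510²) = 511.8 N/mm.
φr_n = 0.75 × 0.6 × 430 × (0.707 × 10) = 1368 N/mm → adequate.

f_max ≈ 512 N/mm; adequate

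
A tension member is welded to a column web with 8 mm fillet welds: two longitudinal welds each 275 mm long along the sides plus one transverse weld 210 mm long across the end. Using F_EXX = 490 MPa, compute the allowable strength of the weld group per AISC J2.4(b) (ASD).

R_n/Ω ≈ 651 kN

t_e = 0.707 × 8 = 5.656 mm.
R_nwl = 0.6 × 490 × 5.656 × 550 × 10⁻³ = 914.6 kN (longitudinal, 2 welds).
R_nwt = 0.6 × 490 × 5.656 × 210 × 10⁻³ = 349.2 kN (transverse, base value).
(i) R_nwl + R_nwt = 1264 kN; (ii) 0.85 R_nwl + 1.5 R_nwt = 1301 kN.
R_n = max = 1301 kN [governs: (ii)]; R_n/Ω = 650.6 kN.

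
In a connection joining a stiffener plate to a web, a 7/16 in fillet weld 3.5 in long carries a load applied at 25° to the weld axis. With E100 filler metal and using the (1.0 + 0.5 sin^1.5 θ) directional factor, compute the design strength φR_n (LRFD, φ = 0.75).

φR_n ≈ 55.4 kip

E100XX → F_EXX = 100 ksi.
t_e = 0.707 × 0.4375 = 0.3093 in; A_we = 0.3093 × 3.5 = 1.083 in².
Directional factor: 1.0 + 0.5 sin^1.5(25°) = 1.137.
F_nw = 0.6 × 100 × 1.137 = 68.24 ksi.
φR_n = 0.75 × 68.24 × 1.083 = 55.41 kip.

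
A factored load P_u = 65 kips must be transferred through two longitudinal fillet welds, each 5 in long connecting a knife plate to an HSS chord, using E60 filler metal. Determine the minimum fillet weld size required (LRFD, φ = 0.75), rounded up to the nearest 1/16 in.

w = 3/8 in

E60XX → F_EXX = 60 ksi.
Total weld length L = 10 in.
Required throat t_e = P_u / (φ × 0.6 F_EXX × L) = 65 / (0.75 × 0.6 × 60 × 10) = 0.2407 in.
Required leg w = t_e / 0.707 = 0.3405 in → use 3/8 in.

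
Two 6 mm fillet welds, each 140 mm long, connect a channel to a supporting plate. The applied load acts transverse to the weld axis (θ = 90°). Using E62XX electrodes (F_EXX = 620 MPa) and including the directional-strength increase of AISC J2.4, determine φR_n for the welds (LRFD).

t_e = 0.707 × 6 = 4.242 mm; A_we = 4.242 × 280 = 1188 mm².
Directional factor: 1.0 + 0.5 sin^1.5(90°) = 1.5.
F_nw = 0.6 × 620 × 1.5 = 558 MPa.
φR_n = 0.75 × 558 × 1188 × 10⁻³ = 497.1 kN.

φR_n ≈ 497 kN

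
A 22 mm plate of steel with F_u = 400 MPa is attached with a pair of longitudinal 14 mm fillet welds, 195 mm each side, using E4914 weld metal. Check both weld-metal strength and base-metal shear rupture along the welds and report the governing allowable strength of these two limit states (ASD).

E49XX → F_EXX = 490 MPa.
t_e = 0.707 × 14 = 9.898 mm; L = 390 mm.
Weld metal: R_n/Ω = (1/2.0) × 0.6 × 490 × 9.898 × 390 × 10⁻³ = 567.5 kN.
Base metal (shear rupture): R_n/Ω = (1/2.0) × 0.6 × 400 × 22 × 390 × 10⁻³ = 1030 kN.
Governing: weld metal.

R_n/Ω ≈ 567 kN (weld metal governs)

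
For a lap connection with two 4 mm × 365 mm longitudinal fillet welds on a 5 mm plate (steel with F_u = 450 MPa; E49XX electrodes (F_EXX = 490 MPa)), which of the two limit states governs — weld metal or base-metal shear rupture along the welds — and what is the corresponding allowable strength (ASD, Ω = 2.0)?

R_n/Ω ≈ 303 kN (weld metal governs)

t_e = 0.707 × 4 = 2.828 mm; L = 730 mm.
Weld metal: R_n/Ω = (1/2.0) × 0.6 × 490 × 2.828 × 730 × 10⁻³ = 303.5 kN.
Base metal (shear rupture): R_n/Ω = (1/2.0) × 0.6 × 450 × 5 × 730 × 10⁻³ = 492.8 kN.
Governing: weld metal.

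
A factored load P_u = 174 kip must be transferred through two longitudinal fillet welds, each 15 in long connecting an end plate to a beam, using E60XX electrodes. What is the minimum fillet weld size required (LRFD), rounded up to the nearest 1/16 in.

E60XX → F_EXX = 60 ksi.
Total weld length L = 30 in.
Required throat t_e = P_u / (φ × 0.6 F_EXX × L) = 174 / (0.75 × 0.6 × 60 × 30) = 0.2148 in.
Required leg w = t_e / 0.707 = 0.3038 in → use 5/16 in.

w = 5/16 in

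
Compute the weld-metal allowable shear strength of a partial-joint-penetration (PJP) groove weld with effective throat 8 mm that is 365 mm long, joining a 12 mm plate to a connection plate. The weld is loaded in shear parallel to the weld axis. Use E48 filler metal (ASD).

E48XX → F_EXX = 480 MPa.
Effective throat (given) t_e = 8 mm.
A_we = 8 × 365 = 2920 mm².
F_nw = 0.6 F_EXX = 288 MPa.
R_n/Ω = (288 × 2920) / 2.0 × 10⁻³ = 420.5 kN.

R_n/Ω ≈ 420 kN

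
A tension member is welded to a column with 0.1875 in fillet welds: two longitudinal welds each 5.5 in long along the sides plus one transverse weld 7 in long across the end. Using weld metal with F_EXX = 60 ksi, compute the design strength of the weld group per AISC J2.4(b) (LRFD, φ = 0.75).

φR_n ≈ 71 kips

t_e = 0.707 × 0.1875 = 0.1326 in.
R_nwl = 0.6 × 60 × 0.1326 × 11 = 52.49 kips (longitudinal, 2 welds).
R_nwt = 0.6 × 60 × 0.1326 × 7 = 33.41 kips (transverse, base value).
(i) R_nwl + R_nwt = 85.9 kips; (ii) 0.85 R_nwl + 1.5 R_nwt = 94.73 kips.
R_n = max = 94.73 kips [governs: (ii)]; φR_n = 71.05 kips.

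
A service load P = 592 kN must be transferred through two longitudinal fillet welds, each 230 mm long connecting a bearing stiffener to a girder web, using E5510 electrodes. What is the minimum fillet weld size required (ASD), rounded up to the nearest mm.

w = 12 mm

E55XX → F_EXX = 550 MPa.
Total weld length L = 460 mm.
Required throat t_e = P × Ω / (0.6 F_EXX × L) = 592 × 2.0 / (0.6 × 550 × 460 × 10⁻³) = 7.8 mm.
Required leg w = t_e / 0.707 = 11.03 mm → use 12 mm.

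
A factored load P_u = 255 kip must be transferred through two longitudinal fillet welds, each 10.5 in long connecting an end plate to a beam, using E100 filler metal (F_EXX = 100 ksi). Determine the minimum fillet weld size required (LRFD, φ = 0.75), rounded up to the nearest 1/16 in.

Total weld length L = 21 in.
Required throat t_e = P_u / (φ × 0.6 F_EXX × L) = 255 / (0.75 × 0.6 × 100 × 21) = 0.2698 in.
Required leg w = t_e / 0.707 = 0.3817 in → use 7/16 in.

w = 7/16 in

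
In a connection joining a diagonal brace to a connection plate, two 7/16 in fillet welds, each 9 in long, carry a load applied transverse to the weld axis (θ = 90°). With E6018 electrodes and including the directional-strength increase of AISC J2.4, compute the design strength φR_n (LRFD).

E60XX → F_EXX = 60 ksi.
t_e = 0.707 × 0.4375 = 0.3093 in; A_we = 0.3093 × 18 = 5.568 in².
Directional factor: 1.0 + 0.5 sin^1.5(90°) = 1.5.
F_nw = 0.6 × 60 × 1.5 = 54 ksi.
φR_n = 0.75 × 54 × 5.568 = 225.5 kip.

φR_n ≈ 225 kip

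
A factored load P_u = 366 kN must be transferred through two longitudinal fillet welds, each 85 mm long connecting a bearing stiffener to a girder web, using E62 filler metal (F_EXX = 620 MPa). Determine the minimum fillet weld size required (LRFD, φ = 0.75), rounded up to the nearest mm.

w = 11 mm

Total weld length L = 170 mm.
Required throat t_e = P_u / (φ × 0.6 F_EXX × L) = 366 / (0.75 × 0.6 × 620 × 170 × 10⁻³) = 7.717 mm.
Required leg w = t_e / 0.707 = 10.91 mm → use 11 mm.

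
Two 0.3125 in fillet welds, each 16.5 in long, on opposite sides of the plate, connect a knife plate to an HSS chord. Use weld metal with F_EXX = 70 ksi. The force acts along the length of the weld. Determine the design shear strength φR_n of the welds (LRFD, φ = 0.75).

φR_n ≈ 230 kips

Effective throat t_e = 0.707 × 0.3125 = 0.2209 in.
Total length L = 33 in; A_we = 0.2209 × 33 = 7.291 in².
F_nw = 0.6 F_EXX = 0.6 × 70 = 42 ksi.
φR_n = 0.75 × 42 × 7.291 = 229.7 kips.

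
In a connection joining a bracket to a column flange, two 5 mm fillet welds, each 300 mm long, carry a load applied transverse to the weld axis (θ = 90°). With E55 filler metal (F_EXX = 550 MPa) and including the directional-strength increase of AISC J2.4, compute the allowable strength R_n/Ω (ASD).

t_e = 0.707 × 5 = 3.535 mm; A_we = 3.535 × 600 = 2121 mm².
Directional factor: 1.0 + 0.5 sin^1.5(90°) = 1.5.
F_nw = 0.6 × 550 × 1.5 = 495 MPa.
R_n/Ω = (495 × 2121) / 2.0 × 10⁻³ = 524.9 kN.

R_n/Ω ≈ 525 kN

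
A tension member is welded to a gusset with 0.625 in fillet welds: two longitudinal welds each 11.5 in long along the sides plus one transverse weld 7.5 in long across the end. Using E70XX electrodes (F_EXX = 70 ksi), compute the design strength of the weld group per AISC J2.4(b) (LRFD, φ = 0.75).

t_e = 0.707 × 0.625 = 0.4419 in.
R_nwl = 0.6 × 70 × 0.4419 × 23 = 426.9 kip (longitudinal, 2 welds).
R_nwt = 0.6 × 70 × 0.4419 × 7.5 = 139.2 kip (transverse, base value).
(i) R_nwl + R_nwt = 566 kip; (ii) 0.85 R_nwl + 1.5 R_nwt = 571.6 kip.
R_n = max = 571.6 kip [governs: (ii)]; φR_n = 428.7 kip.

φR_n ≈ 429 kip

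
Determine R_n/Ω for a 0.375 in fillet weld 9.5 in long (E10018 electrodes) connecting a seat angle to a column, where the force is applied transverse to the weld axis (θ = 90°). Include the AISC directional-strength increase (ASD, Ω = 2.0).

E100XX → F_EXX = 100 ksi.
t_e = 0.707 × 0.375 = 0.2651 in; A_we = 0.2651 × 9.5 = 2.519 in².
Directional factor: 1.0 + 0.5 sin^1.5(90°) = 1.5.
F_nw = 0.6 × 100 × 1.5 = 90 ksi.
R_n/Ω = (90 × 2.519) / 2.0 = 113.3 kips.

R_n/Ω ≈ 113 kips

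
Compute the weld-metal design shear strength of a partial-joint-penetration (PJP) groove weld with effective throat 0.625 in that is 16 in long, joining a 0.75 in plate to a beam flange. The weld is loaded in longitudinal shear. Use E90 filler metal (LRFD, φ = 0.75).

φR_n ≈ 405 kips

E90XX → F_EXX = 90 ksi.
Effective throat (given) t_e = 0.625 in.
A_we = 0.625 × 16 = 10 in².
F_nw = 0.6 F_EXX = 54 ksi.
φR_n = 0.75 × 54 × 10 = 405 kips.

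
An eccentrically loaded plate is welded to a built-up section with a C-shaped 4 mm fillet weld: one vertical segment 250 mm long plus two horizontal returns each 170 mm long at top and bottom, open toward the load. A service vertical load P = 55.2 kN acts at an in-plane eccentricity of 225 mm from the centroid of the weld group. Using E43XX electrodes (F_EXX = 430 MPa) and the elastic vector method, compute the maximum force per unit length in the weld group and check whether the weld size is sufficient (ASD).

f_max ≈ 327 N/mm; adequate

Total weld length L_w = 590 mm. Treat welds as unit-width lines.
Centroid: x̄ = 2×170×85 / 590 = 48.98 mm from the vertical weld.
Polar moment about centroid: J = I_x + I_y = [250³/12 + 2×170×125²] + [250×48.98² + 2(170³/12 + 170×36.02²)] = 8474000 mm³.
Direct shear f_v = P/L_w = 55.2×10³ / 590 = 93.56 N/mm (vertical).
Torsion M = P·e = 55.2×10³ × 225 = 12420000 N·mm.
Critical point at (x, y) = (121, 125) from centroid. f_tx = M·y/J = 183.2 N/mm; f_ty = M·x/J = 177.4 N/mm.
Resultant f_max = √[f_tx² + (f_v + f_ty)²] = √[183.2² + (93.56 + 177.4)²] = 327 N/mm.
Capacity per unit length: r_n/Ω = (1/2.0) × 0.6 × 430 × (0.707 × 4) = 364.8 N/mm.
327 ≤ 364.8 → adequate.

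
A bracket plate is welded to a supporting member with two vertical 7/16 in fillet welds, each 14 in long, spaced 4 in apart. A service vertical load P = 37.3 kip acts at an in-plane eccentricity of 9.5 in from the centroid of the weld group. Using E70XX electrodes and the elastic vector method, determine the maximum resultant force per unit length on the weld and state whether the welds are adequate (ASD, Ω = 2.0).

E70XX → F_EXX = 70 ksi.
Total weld length L_w = 28 in. Treat welds as unit-width lines.
Polar moment about centroid: J = 2[d³/12 + d(b/2)²] = 2[14³/12 + 14×2²] = 569.3 in³.
Direct shear f_v = P/L_w = 37.3 / 28 = 1.332 kip/in (vertical).
Torsion M = P·e = 37.3 × 9.5 = 354.35 kip·in.
Critical point at (x, y) = (2, 7) from centroid. f_tx = M·y/J = 4.357 kip/in; f_ty = M·x/J = 1.245 kip/in.
Resultant f_max = √[f_tx² + (f_v + f_ty)²] = √[4.357² + (1.332 + 1.245)²] = 5.062 kip/in.
Capacity per unit length: r_n/Ω = (1/2.0) × 0.6 × 70 × (0.707 × 0.4375) = 6.496 kip/in.
5.062 ≤ 6.496 → adequate.

f_max ≈ 5.06 kip/in; adequate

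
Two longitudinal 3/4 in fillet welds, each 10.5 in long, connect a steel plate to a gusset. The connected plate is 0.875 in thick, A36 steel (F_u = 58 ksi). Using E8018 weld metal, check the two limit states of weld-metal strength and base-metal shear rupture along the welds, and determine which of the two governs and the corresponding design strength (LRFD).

E80XX → F_EXX = 80 ksi.
t_e = 0.707 × 0.75 = 0.5302 in; L = 21 in.
Weld metal: φR_n = 0.75 × 0.6 × 80 × 0.5302 × 21 = 400.9 kips.
Base metal (shear rupture): φR_n = 0.75 × 0.6 × 58 × 0.875 × 21 = 479.6 kips.
Governing: weld metal.

φR_n ≈ 401 kips (weld metal governs)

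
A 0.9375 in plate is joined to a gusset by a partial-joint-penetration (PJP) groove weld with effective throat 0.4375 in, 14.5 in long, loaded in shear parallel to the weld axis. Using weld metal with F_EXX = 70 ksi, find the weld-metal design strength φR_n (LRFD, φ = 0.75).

Effective throat (given) t_e = 0.4375 in.
A_we = 0.4375 × 14.5 = 6.344 in².
F_nw = 0.6 F_EXX = 42 ksi.
φR_n = 0.75 × 42 × 6.344 = 199.8 kips.

φR_n ≈ 200 kips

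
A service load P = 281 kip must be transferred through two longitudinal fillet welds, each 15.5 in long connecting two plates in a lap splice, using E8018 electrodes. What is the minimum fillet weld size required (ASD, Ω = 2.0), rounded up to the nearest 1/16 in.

E80XX → F_EXX = 80 ksi.
Total weld length L = 31 in.
Required throat t_e = P × Ω / (0.6 F_EXX × L) = 281 × 2.0 / (0.6 × 80 × 31) = 0.3777 in.
Required leg w = t_e / 0.707 = 0.5342 in → use 9/16 in.

w = 9/16 in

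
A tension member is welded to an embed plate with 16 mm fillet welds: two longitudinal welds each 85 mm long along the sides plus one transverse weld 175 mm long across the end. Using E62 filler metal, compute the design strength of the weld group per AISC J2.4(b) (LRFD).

E62XX → F_EXX = 620 MPa.
t_e = 0.707 × 16 = 11.31 mm.
R_nwl = 0.6 × 620 × 11.31 × 170 × 10⁻³ = 715.4 kN (longitudinal, 2 welds).
R_nwt = 0.6 × 620 × 11.31 × 175 × 10⁻³ = 736.4 kN (transverse, base value).
(i) R_nwl + R_nwt = 1452 kN; (ii) 0.85 R_nwl + 1.5 R_nwt = 1713 kN.
R_n = max = 1713 kN [governs: (ii)]; φR_n = 1285 kN.

φR_n ≈ 1280 kN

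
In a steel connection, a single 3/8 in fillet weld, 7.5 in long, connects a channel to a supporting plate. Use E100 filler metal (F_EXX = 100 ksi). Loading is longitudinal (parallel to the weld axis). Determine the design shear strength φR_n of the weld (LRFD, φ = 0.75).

Effective throat t_e = 0.707 × 0.375 = 0.2651 in.
Total length L = 7.5 in; A_we = 0.2651 × 7.5 = 1.988 in².
F_nw = 0.6 F_EXX = 0.6 × 100 = 60 ksi.
φR_n = 0.75 × 60 × 1.988 = 89.48 kip.

φR_n ≈ 89.5 kip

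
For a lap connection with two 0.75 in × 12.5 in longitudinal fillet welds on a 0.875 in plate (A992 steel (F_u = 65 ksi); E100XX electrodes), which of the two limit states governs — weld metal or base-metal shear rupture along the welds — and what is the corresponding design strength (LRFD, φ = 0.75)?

φR_n ≈ 597 kips (weld metal governs)

E100XX → F_EXX = 100 ksi.
t_e = 0.707 × 0.75 = 0.5302 in; L = 25 in.
Weld metal: φR_n = 0.75 × 0.6 × 100 × 0.5302 × 25 = 596.5 kips.
Base metal (shear rupture): φR_n = 0.75 × 0.6 × 65 × 0.875 × 25 = 639.8 kips.
Governing: weld metal.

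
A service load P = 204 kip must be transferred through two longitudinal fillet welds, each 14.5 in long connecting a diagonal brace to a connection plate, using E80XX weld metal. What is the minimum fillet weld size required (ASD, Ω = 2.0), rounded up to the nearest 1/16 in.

E80XX → F_EXX = 80 ksi.
Total weld length L = 29 in.
Required throat t_e = P × Ω / (0.6 F_EXX × L) = 204 × 2.0 / (0.6 × 80 × 29) = 0.2931 in.
Required leg w = t_e / 0.707 = 0.4146 in → use 7/16 in.

w = 7/16 in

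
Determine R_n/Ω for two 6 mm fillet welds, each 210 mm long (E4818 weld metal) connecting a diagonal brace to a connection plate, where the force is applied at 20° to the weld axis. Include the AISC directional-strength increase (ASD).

R_n/Ω ≈ 282 kN

E48XX → F_EXX = 480 MPa.
t_e = 0.707 × 6 = 4.242 mm; A_we = 4.242 × 420 = 1782 mm².
Directional factor: 1.0 + 0.5 sin^1.5(20°) = 1.1.
F_nw = 0.6 × 480 × 1.1 = 316.8 MPa.
R_n/Ω = (316.8 × 1782) / 2.0 × 10⁻³ = 282.2 kN.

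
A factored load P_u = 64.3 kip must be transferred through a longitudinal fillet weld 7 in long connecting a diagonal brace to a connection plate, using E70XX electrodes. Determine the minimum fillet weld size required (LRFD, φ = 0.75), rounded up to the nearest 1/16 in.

w = 7/16 in

E70XX → F_EXX = 70 ksi.
Total weld length L = 7 in.
Required throat t_e = P_u / (φ × 0.6 F_EXX × L) = 64.3 / (0.75 × 0.6 × 70 × 7) = 0.2916 in.
Required leg w = t_e / 0.707 = 0.4125 in → use 7/16 in.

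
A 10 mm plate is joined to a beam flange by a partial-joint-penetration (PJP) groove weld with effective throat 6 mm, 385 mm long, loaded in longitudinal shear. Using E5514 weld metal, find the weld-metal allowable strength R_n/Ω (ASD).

E55XX → F_EXX = 550 MPa.
Effective throat (given) t_e = 6 mm.
A_we = 6 × 385 = 2310 mm².
F_nw = 0.6 F_EXX = 330 MPa.
R_n/Ω = (330 × 2310) / 2.0 × 10⁻³ = 381.2 kN.

R_n/Ω ≈ 381 kN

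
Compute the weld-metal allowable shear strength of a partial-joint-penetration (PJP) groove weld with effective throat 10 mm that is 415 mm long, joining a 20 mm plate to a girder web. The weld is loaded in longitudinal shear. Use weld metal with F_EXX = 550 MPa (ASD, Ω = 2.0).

R_n/Ω ≈ 685 kN

Effective throat (given) t_e = 10 mm.
A_we = 10 × 415 = 4150 mm².
F_nw = 0.6 F_EXX = 330 MPa.
R_n/Ω = (330 × 4150) / 2.0 × 10⁻³ = 684.8 kN.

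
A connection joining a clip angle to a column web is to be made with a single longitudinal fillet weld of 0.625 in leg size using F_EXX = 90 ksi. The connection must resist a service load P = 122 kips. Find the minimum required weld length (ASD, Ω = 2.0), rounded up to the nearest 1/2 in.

Throat t_e = 0.707 × 0.625 = 0.4419 in.
r_n/Ω = (0.6 × 90 × 0.4419) / 2.0 = 11.93 kip/in.
L_req = P / (r_n/Ω) = 122 / 11.93 = 10.23 in total.
Round up → use L = 10.5 in.

L = 10.5 in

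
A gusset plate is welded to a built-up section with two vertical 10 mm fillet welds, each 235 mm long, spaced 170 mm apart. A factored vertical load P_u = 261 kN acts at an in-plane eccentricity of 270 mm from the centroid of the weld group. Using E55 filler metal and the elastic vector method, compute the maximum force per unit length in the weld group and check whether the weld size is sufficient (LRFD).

f_max ≈ 2210 N/mm; NOT adequate

E55XX → F_EXX = 550 MPa.
Total weld length L_w = 470 mm. Treat welds as unit-width lines.
Polar moment about centroid: J = 2[d³/12 + d(b/2)²] = 2[235³/12 + 235×85²] = 5559000 mm³.
Direct shear f_v = P/L_w = 261×10³ / 470 = 555.3 N/mm (vertical).
Torsion M = P·e = 261×10³ × 270 = 70470000 N·mm.
Critical point at (x, y) = (85, 117.5) from centroid. f_tx = M·y/J = 1490 N/mm; f_ty = M·x/J = 1078 N/mm.
Resultant f_max = √[f_tx² + (f_v + f_ty)²] = √[1490² + (555.3 + 1078)²] = 2210 N/mm.
Capacity per unit length: φr_n = 0.75 × 0.6 × 550 × (0.707 × 10) = 1750 N/mm.
2210 > 1750 → NOT adequate.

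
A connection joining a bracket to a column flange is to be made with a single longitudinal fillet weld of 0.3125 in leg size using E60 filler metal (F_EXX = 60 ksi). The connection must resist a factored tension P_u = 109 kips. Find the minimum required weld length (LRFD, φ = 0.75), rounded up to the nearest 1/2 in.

L = 18.5 in

Throat t_e = 0.707 × 0.3125 = 0.2209 in.
φr_n = 0.75 × 0.6 × 60 × 0.2209 = 5.965 kips/in.
L_req = P_u / φr_n = 109 / 5.965 = 18.27 in total.
Round up → use L = 18.5 in.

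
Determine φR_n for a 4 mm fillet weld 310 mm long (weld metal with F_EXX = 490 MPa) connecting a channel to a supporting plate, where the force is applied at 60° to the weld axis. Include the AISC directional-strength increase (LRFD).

t_e = 0.707 × 4 = 2.828 mm; A_we = 2.828 × 310 = 876.7 mm².
Directional factor: 1.0 + 0.5 sin^1.5(60°) = 1.403.
F_nw = 0.6 × 490 × 1.403 = 412.5 MPa.
φR_n = 0.75 × 412.5 × 876.7 × 10⁻³ = 271.2 kN.

φR_n ≈ 271 kN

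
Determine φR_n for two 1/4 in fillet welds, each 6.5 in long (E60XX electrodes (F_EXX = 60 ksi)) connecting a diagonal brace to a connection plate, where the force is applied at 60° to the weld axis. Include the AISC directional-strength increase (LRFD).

t_e = 0.707 × 0.25 = 0.1767 in; A_we = 0.1767 × 13 = 2.298 in².
Directional factor: 1.0 + 0.5 sin^1.5(60°) = 1.403.
F_nw = 0.6 × 60 × 1.403 = 50.51 ksi.
φR_n = 0.75 × 50.51 × 2.298 = 87.04 kips.

φR_n ≈ 87 kips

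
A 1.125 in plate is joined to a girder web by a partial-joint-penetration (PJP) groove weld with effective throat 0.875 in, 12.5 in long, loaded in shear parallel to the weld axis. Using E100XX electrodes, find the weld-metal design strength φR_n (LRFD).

E100XX → F_EXX = 100 ksi.
Effective throat (given) t_e = 0.875 in.
A_we = 0.875 × 12.5 = 10.94 in².
F_nw = 0.6 F_EXX = 60 ksi.
φR_n = 0.75 × 60 × 10.94 = 492.2 kip.

φR_n ≈ 492 kip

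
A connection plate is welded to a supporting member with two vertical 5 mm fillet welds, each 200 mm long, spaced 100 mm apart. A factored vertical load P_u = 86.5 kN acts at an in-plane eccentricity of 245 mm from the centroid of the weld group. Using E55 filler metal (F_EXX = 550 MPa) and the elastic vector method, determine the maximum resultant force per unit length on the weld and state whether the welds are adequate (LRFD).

Total weld length L_w = 400 mm. Treat welds as unit-width lines.
Polar moment about centroid: J = 2[d³/12 + d(b/2)²] = 2[200³/12 + 200×50²] = 2333000 mm³.
Direct shear f_v = P/L_w = 86.5×10³ / 400 = 216.2 N/mm (vertical).
Torsion M = P·e = 86.5×10³ × 245 = 21192000 N·mm.
Critical point at (x, y) = (50, 100) from centroid. f_tx = M·y/J = 908.3 N/mm; f_ty = M·x/J = 454.1 N/mm.
Resultant f_max = √[f_tx² + (f_v + f_ty)²] = √[908.3² + (216.2 + 454.1)²] = 1129 N/mm.
Capacity per unit length: φr_n = 0.75 × 0.6 × 550 × (0.707 × 5) = 874.9 N/mm.
1129 > 874.9 → NOT adequate.

f_max ≈ 1130 N/mm; NOT adequate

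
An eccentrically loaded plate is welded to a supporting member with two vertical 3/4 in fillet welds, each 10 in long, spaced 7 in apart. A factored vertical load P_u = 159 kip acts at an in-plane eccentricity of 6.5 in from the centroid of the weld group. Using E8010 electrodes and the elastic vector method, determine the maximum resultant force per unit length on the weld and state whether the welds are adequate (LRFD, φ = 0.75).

E80XX → F_EXX = 80 ksi.
Total weld length L_w = 20 in. Treat welds as unit-width lines.
Polar moment about centroid: J = 2[d³/12 + d(b/2)²] = 2[10³/12 + 10×3.5²] = 411.7 in³.
Direct shear f_v = P/L_w = 159 / 20 = 7.95 kip/in (vertical).
Torsion M = P·e = 159 × 6.5 = 1033.5 kip·in.
Critical point at (x, y) = (3.5, 5) from centroid. f_tx = M·y/J = 12.55 kip/in; f_ty = M·x/J = 8.787 kip/in.
Resultant f_max = √[f_tx² + (f_v + f_ty)²] = √[12.55² + (7.95 + 8.787)²] = 20.92 kip/in.
Capacity per unit length: φr_n = 0.75 × 0.6 × 80 × (0.707 × 0.75) = 19.09 kip/in.
20.92 > 19.09 → NOT adequate.

f_max ≈ 20.9 kip/in; NOT adequate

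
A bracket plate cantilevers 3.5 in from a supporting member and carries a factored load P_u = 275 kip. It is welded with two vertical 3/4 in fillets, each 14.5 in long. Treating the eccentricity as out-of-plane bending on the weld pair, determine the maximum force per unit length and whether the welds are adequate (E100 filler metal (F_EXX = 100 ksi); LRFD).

f_max ≈ 16.7 kip/in; adequate

L_w = 2 × 14.5 = 29 in; section modulus (unit throat) S = 2 × L²/6 = 70.08 in².
Direct shear f_v = P/L_w = 275/29 = 9.483 kip/in.
Moment M = P × e = 275 × 3.5 = 962.5 kip·in; bending f_b = M/S = 13.73 kip/in.
f_max = √(f_v² + f_b²) = √(9.483² + 13.73²) = 16.69 kip/in.
φr_n = 0.75 × 0.6 × 100 × (0.707 × 0.75) = 23.86 kip/in → adequate.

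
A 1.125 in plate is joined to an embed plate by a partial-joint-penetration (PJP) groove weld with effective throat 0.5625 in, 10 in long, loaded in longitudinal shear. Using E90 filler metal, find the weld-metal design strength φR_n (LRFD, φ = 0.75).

E90XX → F_EXX = 90 ksi.
Effective throat (given) t_e = 0.5625 in.
A_we = 0.5625 × 10 = 5.625 in².
F_nw = 0.6 F_EXX = 54 ksi.
φR_n = 0.75 × 54 × 5.625 = 227.8 kips.

φR_n ≈ 228 kips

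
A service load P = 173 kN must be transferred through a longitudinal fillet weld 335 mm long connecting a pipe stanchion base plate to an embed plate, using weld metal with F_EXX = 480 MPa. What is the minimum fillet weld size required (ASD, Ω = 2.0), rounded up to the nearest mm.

Total weld length L = 335 mm.
Required throat t_e = P × Ω / (0.6 F_EXX × L) = 173 × 2.0 / (0.6 × 480 × 335 × 10⁻³) = 3.586 mm.
Required leg w = t_e / 0.707 = 5.072 mm → use 6 mm.

w = 6 mm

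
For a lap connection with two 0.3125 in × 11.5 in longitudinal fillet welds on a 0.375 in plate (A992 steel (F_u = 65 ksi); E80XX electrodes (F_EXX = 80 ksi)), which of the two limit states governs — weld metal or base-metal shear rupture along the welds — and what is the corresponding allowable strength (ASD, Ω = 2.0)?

t_e = 0.707 × 0.3125 = 0.2209 in; L = 23 in.
Weld metal: R_n/Ω = (1/2.0) × 0.6 × 80 × 0.2209 × 23 = 122 kips.
Base metal (shear rupture): R_n/Ω = (1/2.0) × 0.6 × 65 × 0.375 × 23 = 168.2 kips.
Governing: weld metal.

R_n/Ω ≈ 122 kips (weld metal governs)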